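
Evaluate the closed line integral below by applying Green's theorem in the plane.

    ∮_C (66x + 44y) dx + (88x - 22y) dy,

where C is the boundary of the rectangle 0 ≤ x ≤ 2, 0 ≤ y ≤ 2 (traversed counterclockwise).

Green's theorem converts the closed line integral into a double integral over the enclosed region D:

    ∮_C P dx + Q dy = ∬_D (∂Q/∂x - ∂P/∂y) dA.

Here P = 66x + 44y, Q = 88x - 22y, so

    ∂Q/∂x = 88,    ∂P/∂y = 44,
    ∂Q/∂x - ∂P/∂y = 44.

D is the region 0 ≤ x ≤ 2, 0 ≤ y ≤ 2. Evaluating the double integral:

    ∬_D (44) dA = ∫_0^{2} ∫_0^{2} (44) dy dx.

Inner (y from 0 to 2): 88.
Outer (x from 0 to 2): 176.

Therefore ∮_C P dx + Q dy = 176.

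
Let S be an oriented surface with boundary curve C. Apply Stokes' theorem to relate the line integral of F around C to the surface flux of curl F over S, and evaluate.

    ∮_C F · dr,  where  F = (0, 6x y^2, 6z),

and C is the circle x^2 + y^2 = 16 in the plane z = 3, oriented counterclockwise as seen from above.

Let S be the flat disk x^2 + y^2 ≤ 16 in the plane z = 3, with upward unit normal n̂ = ẑ. By Stokes' theorem,

    ∮_C F · dr = ∬_S (∇ × F) · n̂ dS = ∬_D (curl F)_z dA,

where D is the disk x^2 + y^2 ≤ 16.

Compute the curl of F = (0, 6x y^2, 6z):
    (∇ × F)_x = ∂F_z/∂y - ∂F_y/∂z = 0,
    (∇ × F)_y = ∂F_x/∂z - ∂F_z/∂x = 0,
    (∇ × F)_z = ∂F_y/∂x - ∂F_x/∂y = 6y^2.

On z = 3, (curl F)_z = 6y^2.

Convert to polar (x = r cos θ, y = r sin θ, dA = r dr dθ); the integrand becomes 6r^2sin(θ)^2, so

    ∬_D (curl F)_z dA = ∫_0^{2π} ∫_0^{4} (6r^2sin(θ)^2) · r dr dθ.

Inner (r from 0 to 4): 384sin(θ)^2.
Outer (θ from 0 to 2π): 384π.

Therefore ∮_C F · dr = 384π.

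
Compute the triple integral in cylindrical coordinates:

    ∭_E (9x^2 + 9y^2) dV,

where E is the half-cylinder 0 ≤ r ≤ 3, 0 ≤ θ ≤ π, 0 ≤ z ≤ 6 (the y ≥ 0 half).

In cylindrical coordinates, x = r cos(θ), y = r sin(θ), z = z, and dV = r dr dθ dz.

The integrand becomes 9r^2, so

    ∭_E (9x^2 + 9y^2) dV = ∫_{0}^{π} ∫_{0}^{3} ∫_{0}^{6} (9r^2) · r dz dr dθ.

Inner (z): 54r^3.
Middle (r from 0 to 3): 2187/2.
Outer (θ): 2187π/2.

Therefore the triple integral equals 2187π/2.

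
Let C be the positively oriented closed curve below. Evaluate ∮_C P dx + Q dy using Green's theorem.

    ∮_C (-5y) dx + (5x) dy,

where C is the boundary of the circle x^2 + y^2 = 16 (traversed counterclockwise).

Green's theorem converts the closed line integral into a double integral over the enclosed region D:

    ∮_C P dx + Q dy = ∬_D (∂Q/∂x - ∂P/∂y) dA.

Here P = -5y, Q = 5x, so

    ∂Q/∂x = 5,    ∂P/∂y = -5,
    ∂Q/∂x - ∂P/∂y = 10.

D is the region x^2 + y^2 ≤ 16. Evaluating the double integral:

In polar coordinates (x = r cos θ, y = r sin θ, dA = r dr dθ) the integrand becomes 10, so

    ∬_D (10) dA = ∫_0^{2π} ∫_0^{4} (10) · r dr dθ.

Inner (r from 0 to 4): 80.
Outer (θ from 0 to 2π): 160π.

Therefore ∮_C P dx + Q dy = 160π.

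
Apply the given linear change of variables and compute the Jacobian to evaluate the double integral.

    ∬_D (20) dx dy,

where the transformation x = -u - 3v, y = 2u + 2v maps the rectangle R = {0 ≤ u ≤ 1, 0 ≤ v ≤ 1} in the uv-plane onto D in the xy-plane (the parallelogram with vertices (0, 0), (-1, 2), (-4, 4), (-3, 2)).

Compute the Jacobian determinant of (x, y) with respect to (u, v):

    ∂(x,y)/∂(u,v) = | -1  -3 | = (-1)(2) - (-3)(2) = 4.
                   | 2  2 |

Its absolute value is |J| = 4 (the area scaling factor).

Substituting x = -u - 3v, y = 2u + 2v into the integrand,

    20 → 20,

so the integral becomes

    ∬_R (20) · |J| du dv = ∫_0^1 ∫_0^1 (80) dv du.

Inner (v): 80.
Outer (u): 80.

Therefore ∬_D (20) dx dy = 80.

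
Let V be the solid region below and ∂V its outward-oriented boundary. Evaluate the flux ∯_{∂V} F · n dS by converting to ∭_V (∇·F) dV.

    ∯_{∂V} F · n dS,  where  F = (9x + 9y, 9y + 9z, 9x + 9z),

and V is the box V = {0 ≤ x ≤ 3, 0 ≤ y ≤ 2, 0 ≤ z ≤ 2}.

By the divergence theorem,

    ∯_{∂V} F · n dS = ∭_V (∇ · F) dV.

Compute the divergence:
    ∇ · F = ∂F_x/∂x + ∂F_y/∂y + ∂F_z/∂z = 9 + 9 + 9 = 27.

V is a rectangular box, so dV = dx dy dz with 0 ≤ x ≤ 3, 0 ≤ y ≤ 2, 0 ≤ z ≤ 2.

Integrate (27) over V as an iterated integral:

    ∭_V (∇·F) dV = ∫_0^{3} ∫_0^{2} ∫_0^{2} (27) dz dy dx.

Inner (z from 0 to 2): 54.
Middle (y from 0 to 2): 108.
Outer (x from 0 to 3): 324.

Therefore ∯_{∂V} F · n dS = 324.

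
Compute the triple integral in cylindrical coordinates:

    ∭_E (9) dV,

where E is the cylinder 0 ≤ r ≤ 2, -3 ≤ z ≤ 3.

In cylindrical coordinates, x = r cos(θ), y = r sin(θ), z = z, and dV = r dr dθ dz.

The integrand becomes 9, so

    ∭_E (9) dV = ∫_{0}^{2π} ∫_{0}^{2} ∫_{-3}^{3} (9) · r dz dr dθ.

Inner (z): 54r.
Middle (r from 0 to 2): 108.
Outer (θ): 216π.

Therefore the triple integral equals 216π.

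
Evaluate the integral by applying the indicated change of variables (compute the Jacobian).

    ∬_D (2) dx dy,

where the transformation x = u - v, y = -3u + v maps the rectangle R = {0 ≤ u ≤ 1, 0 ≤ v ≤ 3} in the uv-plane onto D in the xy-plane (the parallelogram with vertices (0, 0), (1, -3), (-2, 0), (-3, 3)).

Compute the Jacobian determinant of (x, y) with respect to (u, v):

    ∂(x,y)/∂(u,v) = | 1  -1 | = (1)(1) - (-1)(-3) = -2.
                   | -3  1 |

Its absolute value is |J| = 2 (the area scaling factor).

Substituting x = u - v, y = -3u + v into the integrand,

    2 → 2,

so the integral becomes

    ∬_R (2) · |J| du dv = ∫_0^1 ∫_0^3 (4) dv du.

Inner (v): 12.
Outer (u): 12.

Therefore ∬_D (2) dx dy = 12.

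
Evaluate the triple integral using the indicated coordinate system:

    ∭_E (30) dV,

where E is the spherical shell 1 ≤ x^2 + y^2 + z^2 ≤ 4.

In spherical coordinates, x = ρ sin(φ) cos(θ), y = ρ sin(φ) sin(θ), z = ρ cos(φ), and dV = ρ^2 sin(φ) dρ dφ dθ.

The integrand becomes 30, so

    ∭_E (30) dV = ∫_{0}^{2π} ∫_{0}^{π} ∫_{1}^{2} (30) · ρ^2 sin(φ) dρ dφ dθ.

Inner (ρ): 70sin(φ).
Middle (φ): 140.
Outer (θ): 280π.

Therefore the triple integral equals 280π.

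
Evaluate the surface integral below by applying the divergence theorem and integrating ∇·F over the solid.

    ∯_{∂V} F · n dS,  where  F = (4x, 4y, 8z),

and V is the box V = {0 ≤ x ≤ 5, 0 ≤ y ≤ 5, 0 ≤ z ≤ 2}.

By the divergence theorem,

    ∯_{∂V} F · n dS = ∭_V (∇ · F) dV.

Compute the divergence:
    ∇ · F = ∂F_x/∂x + ∂F_y/∂y + ∂F_z/∂z = 4 + 4 + 8 = 16.

V is a rectangular box, so dV = dx dy dz with 0 ≤ x ≤ 5, 0 ≤ y ≤ 5, 0 ≤ z ≤ 2.

Integrate (16) over V as an iterated integral:

    ∭_V (∇·F) dV = ∫_0^{5} ∫_0^{5} ∫_0^{2} (16) dz dy dx.

Inner (z from 0 to 2): 32.
Middle (y from 0 to 5): 160.
Outer (x from 0 to 5): 800.

Therefore ∯_{∂V} F · n dS = 800.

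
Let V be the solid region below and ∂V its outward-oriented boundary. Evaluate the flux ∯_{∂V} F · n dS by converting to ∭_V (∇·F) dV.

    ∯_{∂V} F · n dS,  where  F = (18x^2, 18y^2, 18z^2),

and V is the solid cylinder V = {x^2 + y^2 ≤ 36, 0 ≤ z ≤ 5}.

By the divergence theorem,

    ∯_{∂V} F · n dS = ∭_V (∇ · F) dV.

Compute the divergence:
    ∇ · F = ∂F_x/∂x + ∂F_y/∂y + ∂F_z/∂z = 36x + 36y + 36z.

In cylindrical coordinates, x = r cos(θ), y = r sin(θ), z = z, dV = r dr dθ dz, with 0 ≤ r ≤ 6, 0 ≤ θ ≤ 2π, 0 ≤ z ≤ 5.

The integrand, after substitution and multiplying by the volume element, becomes (36sqrt(2)r sin(θ + π/4) + 36z) · r, so

    ∭_V (∇·F) dV = ∫_0^{2π} ∫_0^{6} ∫_0^{5} (36sqrt(2)r sin(θ + π/4) + 36z) · r dz dr dθ.

Inner (z from 0 to 5): 90r (2sqrt(2)r sin(θ + π/4) + 5).
Middle (r from 0 to 6): 12960sqrt(2)sin(θ + π/4) + 8100.
Outer (θ from 0 to 2π): 16200π.

Therefore ∯_{∂V} F · n dS = 16200π.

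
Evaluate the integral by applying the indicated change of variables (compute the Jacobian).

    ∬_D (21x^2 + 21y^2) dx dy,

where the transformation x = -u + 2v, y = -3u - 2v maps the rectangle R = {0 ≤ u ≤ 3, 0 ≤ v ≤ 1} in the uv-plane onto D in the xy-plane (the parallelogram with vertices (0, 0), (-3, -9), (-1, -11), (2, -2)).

Compute the Jacobian determinant of (x, y) with respect to (u, v):

    ∂(x,y)/∂(u,v) = | -1  2 | = (-1)(-2) - (2)(-3) = 8.
                   | -3  -2 |

Its absolute value is |J| = 8 (the area scaling factor).

Substituting x = -u + 2v, y = -3u - 2v into the integrand,

    21x^2 + 21y^2 → 210u^2 + 168u v + 168v^2,

so the integral becomes

    ∬_R (210u^2 + 168u v + 168v^2) · |J| du dv = ∫_0^3 ∫_0^1 (1680u^2 + 1344u v + 1344v^2) dv du.

Inner (v): 1680u^2 + 672u + 448.
Outer (u): 19488.

Therefore ∬_D (21x^2 + 21y^2) dx dy = 19488.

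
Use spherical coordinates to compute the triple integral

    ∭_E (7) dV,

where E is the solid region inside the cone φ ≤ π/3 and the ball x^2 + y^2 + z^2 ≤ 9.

In spherical coordinates, x = ρ sin(φ) cos(θ), y = ρ sin(φ) sin(θ), z = ρ cos(φ), and dV = ρ^2 sin(φ) dρ dφ dθ.

The integrand becomes 7, so

    ∭_E (7) dV = ∫_{0}^{2π} ∫_{0}^{π/3} ∫_{0}^{3} (7) · ρ^2 sin(φ) dρ dφ dθ.

Inner (ρ): 63sin(φ).
Middle (φ): 63/2.
Outer (θ): 63π.

Therefore the triple integral equals 63π.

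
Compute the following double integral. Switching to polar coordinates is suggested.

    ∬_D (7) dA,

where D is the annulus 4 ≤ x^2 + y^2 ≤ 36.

The region D is 2 ≤ r ≤ 6, 0 ≤ θ ≤ 2π in polar coordinates, where x = r cos(θ), y = r sin(θ), and dA = r dr dθ.

Under the substitution, the integrand becomes 7, so

    ∬_D (7) dA = ∫_{0}^{2π} ∫_{2}^{6} (7) · r dr dθ.

Inner integral (in r): ∫_{2}^{6} (7) · r dr = 112.

Outer integral (in θ): ∫_{0}^{2π} (112) dθ = 224π.

Therefore ∬_D (7) dA = 224π.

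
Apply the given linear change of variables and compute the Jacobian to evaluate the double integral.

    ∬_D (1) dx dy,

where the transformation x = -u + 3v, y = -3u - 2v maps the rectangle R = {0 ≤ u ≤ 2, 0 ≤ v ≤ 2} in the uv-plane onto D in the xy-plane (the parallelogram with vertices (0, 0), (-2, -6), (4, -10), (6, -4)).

Compute the Jacobian determinant of (x, y) with respect to (u, v):

    ∂(x,y)/∂(u,v) = | -1  3 | = (-1)(-2) - (3)(-3) = 11.
                   | -3  -2 |

Its absolute value is |J| = 11 (the area scaling factor).

Substituting x = -u + 3v, y = -3u - 2v into the integrand,

    1 → 1,

so the integral becomes

    ∬_R (1) · |J| du dv = ∫_0^2 ∫_0^2 (11) dv du.

Inner (v): 22.
Outer (u): 44.

Therefore ∬_D (1) dx dy = 44.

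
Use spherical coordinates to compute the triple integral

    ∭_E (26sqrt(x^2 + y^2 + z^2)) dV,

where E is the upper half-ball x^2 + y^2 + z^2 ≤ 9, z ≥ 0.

In spherical coordinates, x = ρ sin(φ) cos(θ), y = ρ sin(φ) sin(θ), z = ρ cos(φ), and dV = ρ^2 sin(φ) dρ dφ dθ.

The integrand becomes 26ρ, so

    ∭_E (26sqrt(x^2 + y^2 + z^2)) dV = ∫_{0}^{2π} ∫_{0}^{π/2} ∫_{0}^{3} (26ρ) · ρ^2 sin(φ) dρ dφ dθ.

Inner (ρ): 1053sin(φ)/2.
Middle (φ): 1053/2.
Outer (θ): 1053π.

Therefore the triple integral equals 1053π.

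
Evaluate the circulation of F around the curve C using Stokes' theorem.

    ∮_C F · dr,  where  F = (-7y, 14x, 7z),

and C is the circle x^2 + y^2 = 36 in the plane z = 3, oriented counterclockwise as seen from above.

Let S be the flat disk x^2 + y^2 ≤ 36 in the plane z = 3, with upward unit normal n̂ = ẑ. By Stokes' theorem,

    ∮_C F · dr = ∬_S (∇ × F) · n̂ dS = ∬_D (curl F)_z dA,

where D is the disk x^2 + y^2 ≤ 36.

Compute the curl of F = (-7y, 14x, 7z):
    (∇ × F)_x = ∂F_z/∂y - ∂F_y/∂z = 0,
    (∇ × F)_y = ∂F_x/∂z - ∂F_z/∂x = 0,
    (∇ × F)_z = ∂F_y/∂x - ∂F_x/∂y = 21.

On z = 3, (curl F)_z = 21.

Convert to polar (x = r cos θ, y = r sin θ, dA = r dr dθ); the integrand becomes 21, so

    ∬_D (curl F)_z dA = ∫_0^{2π} ∫_0^{6} (21) · r dr dθ.

Inner (r from 0 to 6): 378.
Outer (θ from 0 to 2π): 756π.

Therefore ∮_C F · dr = 756π.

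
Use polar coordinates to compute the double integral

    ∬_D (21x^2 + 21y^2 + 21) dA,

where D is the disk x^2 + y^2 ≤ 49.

The region D is 0 ≤ r ≤ 7, 0 ≤ θ ≤ 2π in polar coordinates, where x = r cos(θ), y = r sin(θ), and dA = r dr dθ.

Under the substitution, the integrand becomes 21r^2 + 21, so

    ∬_D (21x^2 + 21y^2 + 21) dA = ∫_{0}^{2π} ∫_{0}^{7} (21r^2 + 21) · r dr dθ.

Inner integral (in r): ∫_{0}^{7} (21r^2 + 21) · r dr = 52479/4.

Outer integral (in θ): ∫_{0}^{2π} (52479/4) dθ = 52479π/2.

Therefore ∬_D (21x^2 + 21y^2 + 21) dA = 52479π/2.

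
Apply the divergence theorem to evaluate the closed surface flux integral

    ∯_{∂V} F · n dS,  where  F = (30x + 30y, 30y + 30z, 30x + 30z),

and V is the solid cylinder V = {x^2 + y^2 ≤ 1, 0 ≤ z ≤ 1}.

By the divergence theorem,

    ∯_{∂V} F · n dS = ∭_V (∇ · F) dV.

Compute the divergence:
    ∇ · F = ∂F_x/∂x + ∂F_y/∂y + ∂F_z/∂z = 30 + 30 + 30 = 90.

In cylindrical coordinates, x = r cos(θ), y = r sin(θ), z = z, dV = r dr dθ dz, with 0 ≤ r ≤ 1, 0 ≤ θ ≤ 2π, 0 ≤ z ≤ 1.

The integrand, after substitution and multiplying by the volume element, becomes (90) · r, so

    ∭_V (∇·F) dV = ∫_0^{2π} ∫_0^{1} ∫_0^{1} (90) · r dz dr dθ.

Inner (z from 0 to 1): 90r.
Middle (r from 0 to 1): 45.
Outer (θ from 0 to 2π): 90π.

Therefore ∯_{∂V} F · n dS = 90π.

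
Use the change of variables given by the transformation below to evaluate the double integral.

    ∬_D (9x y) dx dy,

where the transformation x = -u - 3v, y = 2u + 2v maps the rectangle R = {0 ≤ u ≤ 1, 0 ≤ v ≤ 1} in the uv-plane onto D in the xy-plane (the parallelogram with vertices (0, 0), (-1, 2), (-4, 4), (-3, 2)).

Compute the Jacobian determinant of (x, y) with respect to (u, v):

    ∂(x,y)/∂(u,v) = | -1  -3 | = (-1)(2) - (-3)(2) = 4.
                   | 2  2 |

Its absolute value is |J| = 4 (the area scaling factor).

Substituting x = -u - 3v, y = 2u + 2v into the integrand,

    9x y → -18u^2 - 72u v - 54v^2,

so the integral becomes

    ∬_R (-18u^2 - 72u v - 54v^2) · |J| du dv = ∫_0^1 ∫_0^1 (-72u^2 - 288u v - 216v^2) dv du.

Inner (v): -72u^2 - 144u - 72.
Outer (u): -168.

Therefore ∬_D (9x y) dx dy = -168.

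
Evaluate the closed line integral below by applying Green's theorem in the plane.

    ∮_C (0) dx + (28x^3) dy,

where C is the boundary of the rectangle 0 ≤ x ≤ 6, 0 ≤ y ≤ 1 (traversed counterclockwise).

Green's theorem converts the closed line integral into a double integral over the enclosed region D:

    ∮_C P dx + Q dy = ∬_D (∂Q/∂x - ∂P/∂y) dA.

Here P = 0, Q = 28x^3, so

    ∂Q/∂x = 84x^2,    ∂P/∂y = 0,
    ∂Q/∂x - ∂P/∂y = 84x^2.

D is the region 0 ≤ x ≤ 6, 0 ≤ y ≤ 1. Evaluating the double integral:

    ∬_D (84x^2) dA = ∫_0^{6} ∫_0^{1} (84x^2) dy dx.

Inner (y from 0 to 1): 84x^2.
Outer (x from 0 to 6): 6048.

Therefore ∮_C P dx + Q dy = 6048.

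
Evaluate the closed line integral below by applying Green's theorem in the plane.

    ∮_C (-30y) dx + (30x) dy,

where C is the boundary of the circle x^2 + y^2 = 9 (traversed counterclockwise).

Green's theorem converts the closed line integral into a double integral over the enclosed region D:

    ∮_C P dx + Q dy = ∬_D (∂Q/∂x - ∂P/∂y) dA.

Here P = -30y, Q = 30x, so

    ∂Q/∂x = 30,    ∂P/∂y = -30,
    ∂Q/∂x - ∂P/∂y = 60.

D is the region x^2 + y^2 ≤ 9. Evaluating the double integral:

In polar coordinates (x = r cos θ, y = r sin θ, dA = r dr dθ) the integrand becomes 60, so

    ∬_D (60) dA = ∫_0^{2π} ∫_0^{3} (60) · r dr dθ.

Inner (r from 0 to 3): 270.
Outer (θ from 0 to 2π): 540π.

Therefore ∮_C P dx + Q dy = 540π.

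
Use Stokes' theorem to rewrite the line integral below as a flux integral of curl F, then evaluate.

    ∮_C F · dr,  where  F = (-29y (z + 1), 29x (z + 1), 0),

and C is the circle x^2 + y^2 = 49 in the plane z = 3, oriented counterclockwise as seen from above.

Let S be the flat disk x^2 + y^2 ≤ 49 in the plane z = 3, with upward unit normal n̂ = ẑ. By Stokes' theorem,

    ∮_C F · dr = ∬_S (∇ × F) · n̂ dS = ∬_D (curl F)_z dA,

where D is the disk x^2 + y^2 ≤ 49.

Compute the curl of F = (-29y (z + 1), 29x (z + 1), 0):
    (∇ × F)_x = ∂F_z/∂y - ∂F_y/∂z = -29x,
    (∇ × F)_y = ∂F_x/∂z - ∂F_z/∂x = -29y,
    (∇ × F)_z = ∂F_y/∂x - ∂F_x/∂y = 58z + 58.

On z = 3, (curl F)_z = 232.

Convert to polar (x = r cos θ, y = r sin θ, dA = r dr dθ); the integrand becomes 232, so

    ∬_D (curl F)_z dA = ∫_0^{2π} ∫_0^{7} (232) · r dr dθ.

Inner (r from 0 to 7): 5684.
Outer (θ from 0 to 2π): 11368π.

Therefore ∮_C F · dr = 11368π.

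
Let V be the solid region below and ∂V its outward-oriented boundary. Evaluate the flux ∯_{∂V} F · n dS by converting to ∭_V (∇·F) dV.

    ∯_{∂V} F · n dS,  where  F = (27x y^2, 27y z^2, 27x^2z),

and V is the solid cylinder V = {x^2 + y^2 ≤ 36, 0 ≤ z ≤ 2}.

By the divergence theorem,

    ∯_{∂V} F · n dS = ∭_V (∇ · F) dV.

Compute the divergence:
    ∇ · F = ∂F_x/∂x + ∂F_y/∂y + ∂F_z/∂z = 27y^2 + 27z^2 + 27x^2 = 27x^2 + 27y^2 + 27z^2.

In cylindrical coordinates, x = r cos(θ), y = r sin(θ), z = z, dV = r dr dθ dz, with 0 ≤ r ≤ 6, 0 ≤ θ ≤ 2π, 0 ≤ z ≤ 2.

The integrand, after substitution and multiplying by the volume element, becomes (27r^2 + 27z^2) · r, so

    ∭_V (∇·F) dV = ∫_0^{2π} ∫_0^{6} ∫_0^{2} (27r^2 + 27z^2) · r dz dr dθ.

Inner (z from 0 to 2): 54r^3 + 72r.
Middle (r from 0 to 6): 18792.
Outer (θ from 0 to 2π): 37584π.

Therefore ∯_{∂V} F · n dS = 37584π.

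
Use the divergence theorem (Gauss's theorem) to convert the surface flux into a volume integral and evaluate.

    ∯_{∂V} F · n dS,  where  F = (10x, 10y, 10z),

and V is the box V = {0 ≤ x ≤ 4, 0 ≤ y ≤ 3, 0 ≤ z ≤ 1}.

By the divergence theorem,

    ∯_{∂V} F · n dS = ∭_V (∇ · F) dV.

Compute the divergence:
    ∇ · F = ∂F_x/∂x + ∂F_y/∂y + ∂F_z/∂z = 10 + 10 + 10 = 30.

V is a rectangular box, so dV = dx dy dz with 0 ≤ x ≤ 4, 0 ≤ y ≤ 3, 0 ≤ z ≤ 1.

Integrate (30) over V as an iterated integral:

    ∭_V (∇·F) dV = ∫_0^{4} ∫_0^{3} ∫_0^{1} (30) dz dy dx.

Inner (z from 0 to 1): 30.
Middle (y from 0 to 3): 90.
Outer (x from 0 to 4): 360.

Therefore ∯_{∂V} F · n dS = 360.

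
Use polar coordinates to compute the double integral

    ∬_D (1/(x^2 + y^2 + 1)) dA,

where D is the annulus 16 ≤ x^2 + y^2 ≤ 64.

The region D is 4 ≤ r ≤ 8, 0 ≤ θ ≤ 2π in polar coordinates, where x = r cos(θ), y = r sin(θ), and dA = r dr dθ.

Under the substitution, the integrand becomes 1/(r^2 + 1), so

    ∬_D (1/(x^2 + y^2 + 1)) dA = ∫_{0}^{2π} ∫_{4}^{8} (1/(r^2 + 1)) · r dr dθ.

Inner integral (in r): ∫_{4}^{8} (1/(r^2 + 1)) · r dr = -log(17)/2 + log(65)/2.

Outer integral (in θ): ∫_{0}^{2π} (-log(17)/2 + log(65)/2) dθ = log((65/17)^π).

Therefore ∬_D (1/(x^2 + y^2 + 1)) dA = log((65/17)^π).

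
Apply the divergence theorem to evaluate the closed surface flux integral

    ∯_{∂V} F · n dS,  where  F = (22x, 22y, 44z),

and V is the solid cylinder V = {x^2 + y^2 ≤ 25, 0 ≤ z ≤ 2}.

By the divergence theorem,

    ∯_{∂V} F · n dS = ∭_V (∇ · F) dV.

Compute the divergence:
    ∇ · F = ∂F_x/∂x + ∂F_y/∂y + ∂F_z/∂z = 22 + 22 + 44 = 88.

In cylindrical coordinates, x = r cos(θ), y = r sin(θ), z = z, dV = r dr dθ dz, with 0 ≤ r ≤ 5, 0 ≤ θ ≤ 2π, 0 ≤ z ≤ 2.

The integrand, after substitution and multiplying by the volume element, becomes (88) · r, so

    ∭_V (∇·F) dV = ∫_0^{2π} ∫_0^{5} ∫_0^{2} (88) · r dz dr dθ.

Inner (z from 0 to 2): 176r.
Middle (r from 0 to 5): 2200.
Outer (θ from 0 to 2π): 4400π.

Therefore ∯_{∂V} F · n dS = 4400π.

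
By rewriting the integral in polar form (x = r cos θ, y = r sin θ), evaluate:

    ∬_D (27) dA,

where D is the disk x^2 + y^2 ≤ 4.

The region D is 0 ≤ r ≤ 2, 0 ≤ θ ≤ 2π in polar coordinates, where x = r cos(θ), y = r sin(θ), and dA = r dr dθ.

Under the substitution, the integrand becomes 27, so

    ∬_D (27) dA = ∫_{0}^{2π} ∫_{0}^{2} (27) · r dr dθ.

Inner integral (in r): ∫_{0}^{2} (27) · r dr = 54.

Outer integral (in θ): ∫_{0}^{2π} (54) dθ = 108π.

Therefore ∬_D (27) dA = 108π.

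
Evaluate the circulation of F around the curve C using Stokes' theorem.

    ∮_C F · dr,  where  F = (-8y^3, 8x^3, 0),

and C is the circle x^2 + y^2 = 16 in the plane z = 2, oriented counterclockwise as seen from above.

Let S be the flat disk x^2 + y^2 ≤ 16 in the plane z = 2, with upward unit normal n̂ = ẑ. By Stokes' theorem,

    ∮_C F · dr = ∬_S (∇ × F) · n̂ dS = ∬_D (curl F)_z dA,

where D is the disk x^2 + y^2 ≤ 16.

Compute the curl of F = (-8y^3, 8x^3, 0):
    (∇ × F)_x = ∂F_z/∂y - ∂F_y/∂z = 0,
    (∇ × F)_y = ∂F_x/∂z - ∂F_z/∂x = 0,
    (∇ × F)_z = ∂F_y/∂x - ∂F_x/∂y = 24x^2 + 24y^2.

On z = 2, (curl F)_z = 24x^2 + 24y^2.

Convert to polar (x = r cos θ, y = r sin θ, dA = r dr dθ); the integrand becomes 24r^2, so

    ∬_D (curl F)_z dA = ∫_0^{2π} ∫_0^{4} (24r^2) · r dr dθ.

Inner (r from 0 to 4): 1536.
Outer (θ from 0 to 2π): 3072π.

Therefore ∮_C F · dr = 3072π.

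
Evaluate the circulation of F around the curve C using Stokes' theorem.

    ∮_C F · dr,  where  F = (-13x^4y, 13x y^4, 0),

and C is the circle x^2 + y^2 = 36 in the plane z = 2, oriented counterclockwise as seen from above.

Let S be the flat disk x^2 + y^2 ≤ 36 in the plane z = 2, with upward unit normal n̂ = ẑ. By Stokes' theorem,

    ∮_C F · dr = ∬_S (∇ × F) · n̂ dS = ∬_D (curl F)_z dA,

where D is the disk x^2 + y^2 ≤ 36.

Compute the curl of F = (-13x^4y, 13x y^4, 0):
    (∇ × F)_x = ∂F_z/∂y - ∂F_y/∂z = 0,
    (∇ × F)_y = ∂F_x/∂z - ∂F_z/∂x = 0,
    (∇ × F)_z = ∂F_y/∂x - ∂F_x/∂y = 13x^4 + 13y^4.

On z = 2, (curl F)_z = 13x^4 + 13y^4.

Convert to polar (x = r cos θ, y = r sin θ, dA = r dr dθ); the integrand becomes 13r^4(sin(θ)^4 + cos(θ)^4), so

    ∬_D (curl F)_z dA = ∫_0^{2π} ∫_0^{6} (13r^4(sin(θ)^4 + cos(θ)^4)) · r dr dθ.

Inner (r from 0 to 6): 101088sin(θ)^4 + 101088cos(θ)^4.
Outer (θ from 0 to 2π): 151632π.

Therefore ∮_C F · dr = 151632π.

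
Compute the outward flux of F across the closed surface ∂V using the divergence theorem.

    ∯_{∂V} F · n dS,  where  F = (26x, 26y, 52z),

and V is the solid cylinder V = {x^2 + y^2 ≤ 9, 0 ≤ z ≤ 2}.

By the divergence theorem,

    ∯_{∂V} F · n dS = ∭_V (∇ · F) dV.

Compute the divergence:
    ∇ · F = ∂F_x/∂x + ∂F_y/∂y + ∂F_z/∂z = 26 + 26 + 52 = 104.

In cylindrical coordinates, x = r cos(θ), y = r sin(θ), z = z, dV = r dr dθ dz, with 0 ≤ r ≤ 3, 0 ≤ θ ≤ 2π, 0 ≤ z ≤ 2.

The integrand, after substitution and multiplying by the volume element, becomes (104) · r, so

    ∭_V (∇·F) dV = ∫_0^{2π} ∫_0^{3} ∫_0^{2} (104) · r dz dr dθ.

Inner (z from 0 to 2): 208r.
Middle (r from 0 to 3): 936.
Outer (θ from 0 to 2π): 1872π.

Therefore ∯_{∂V} F · n dS = 1872π.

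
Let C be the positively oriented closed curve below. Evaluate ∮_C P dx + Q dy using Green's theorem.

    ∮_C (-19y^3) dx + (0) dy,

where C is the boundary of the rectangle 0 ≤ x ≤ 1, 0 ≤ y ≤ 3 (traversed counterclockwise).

Green's theorem converts the closed line integral into a double integral over the enclosed region D:

    ∮_C P dx + Q dy = ∬_D (∂Q/∂x - ∂P/∂y) dA.

Here P = -19y^3, Q = 0, so

    ∂Q/∂x = 0,    ∂P/∂y = -57y^2,
    ∂Q/∂x - ∂P/∂y = 57y^2.

D is the region 0 ≤ x ≤ 1, 0 ≤ y ≤ 3. Evaluating the double integral:

    ∬_D (57y^2) dA = ∫_0^{1} ∫_0^{3} (57y^2) dy dx.

Inner (y from 0 to 3): 513.
Outer (x from 0 to 1): 513.

Therefore ∮_C P dx + Q dy = 513.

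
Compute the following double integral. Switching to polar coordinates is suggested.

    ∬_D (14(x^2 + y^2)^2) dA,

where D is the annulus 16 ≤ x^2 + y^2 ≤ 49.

The region D is 4 ≤ r ≤ 7, 0 ≤ θ ≤ 2π in polar coordinates, where x = r cos(θ), y = r sin(θ), and dA = r dr dθ.

Under the substitution, the integrand becomes 14r^4, so

    ∬_D (14(x^2 + y^2)^2) dA = ∫_{0}^{2π} ∫_{4}^{7} (14r^4) · r dr dθ.

Inner integral (in r): ∫_{4}^{7} (14r^4) · r dr = 264957.

Outer integral (in θ): ∫_{0}^{2π} (264957) dθ = 529914π.

Therefore ∬_D (14(x^2 + y^2)^2) dA = 529914π.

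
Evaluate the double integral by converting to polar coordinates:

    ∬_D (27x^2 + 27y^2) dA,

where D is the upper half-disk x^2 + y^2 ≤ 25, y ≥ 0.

The region D is 0 ≤ r ≤ 5, 0 ≤ θ ≤ π in polar coordinates, where x = r cos(θ), y = r sin(θ), and dA = r dr dθ.

Under the substitution, the integrand becomes 27r^2, so

    ∬_D (27x^2 + 27y^2) dA = ∫_{0}^{π} ∫_{0}^{5} (27r^2) · r dr dθ.

Inner integral (in r): ∫_{0}^{5} (27r^2) · r dr = 16875/4.

Outer integral (in θ): ∫_{0}^{π} (16875/4) dθ = 16875π/4.

Therefore ∬_D (27x^2 + 27y^2) dA = 16875π/4.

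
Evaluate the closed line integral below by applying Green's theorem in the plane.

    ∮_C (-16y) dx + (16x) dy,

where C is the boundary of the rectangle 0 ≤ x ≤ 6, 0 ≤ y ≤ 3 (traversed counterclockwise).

Green's theorem converts the closed line integral into a double integral over the enclosed region D:

    ∮_C P dx + Q dy = ∬_D (∂Q/∂x - ∂P/∂y) dA.

Here P = -16y, Q = 16x, so

    ∂Q/∂x = 16,    ∂P/∂y = -16,
    ∂Q/∂x - ∂P/∂y = 32.

D is the region 0 ≤ x ≤ 6, 0 ≤ y ≤ 3. Evaluating the double integral:

    ∬_D (32) dA = ∫_0^{6} ∫_0^{3} (32) dy dx.

Inner (y from 0 to 3): 96.
Outer (x from 0 to 6): 576.

Therefore ∮_C P dx + Q dy = 576.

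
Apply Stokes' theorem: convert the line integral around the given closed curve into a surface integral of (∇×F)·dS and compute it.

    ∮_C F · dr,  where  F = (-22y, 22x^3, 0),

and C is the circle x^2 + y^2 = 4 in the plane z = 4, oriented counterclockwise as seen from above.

Let S be the flat disk x^2 + y^2 ≤ 4 in the plane z = 4, with upward unit normal n̂ = ẑ. By Stokes' theorem,

    ∮_C F · dr = ∬_S (∇ × F) · n̂ dS = ∬_D (curl F)_z dA,

where D is the disk x^2 + y^2 ≤ 4.

Compute the curl of F = (-22y, 22x^3, 0):
    (∇ × F)_x = ∂F_z/∂y - ∂F_y/∂z = 0,
    (∇ × F)_y = ∂F_x/∂z - ∂F_z/∂x = 0,
    (∇ × F)_z = ∂F_y/∂x - ∂F_x/∂y = 66x^2 + 22.

On z = 4, (curl F)_z = 66x^2 + 22.

Convert to polar (x = r cos θ, y = r sin θ, dA = r dr dθ); the integrand becomes 66r^2cos(θ)^2 + 22, so

    ∬_D (curl F)_z dA = ∫_0^{2π} ∫_0^{2} (66r^2cos(θ)^2 + 22) · r dr dθ.

Inner (r from 0 to 2): 264cos(θ)^2 + 44.
Outer (θ from 0 to 2π): 352π.

Therefore ∮_C F · dr = 352π.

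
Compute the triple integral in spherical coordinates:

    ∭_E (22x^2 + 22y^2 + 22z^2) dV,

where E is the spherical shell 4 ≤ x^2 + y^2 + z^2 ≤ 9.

In spherical coordinates, x = ρ sin(φ) cos(θ), y = ρ sin(φ) sin(θ), z = ρ cos(φ), and dV = ρ^2 sin(φ) dρ dφ dθ.

The integrand becomes 22ρ^2, so

    ∭_E (22x^2 + 22y^2 + 22z^2) dV = ∫_{0}^{2π} ∫_{0}^{π} ∫_{2}^{3} (22ρ^2) · ρ^2 sin(φ) dρ dφ dθ.

Inner (ρ): 4642sin(φ)/5.
Middle (φ): 9284/5.
Outer (θ): 18568π/5.

Therefore the triple integral equals 18568π/5.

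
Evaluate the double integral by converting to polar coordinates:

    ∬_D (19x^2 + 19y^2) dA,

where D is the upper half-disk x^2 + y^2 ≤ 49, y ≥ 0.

The region D is 0 ≤ r ≤ 7, 0 ≤ θ ≤ π in polar coordinates, where x = r cos(θ), y = r sin(θ), and dA = r dr dθ.

Under the substitution, the integrand becomes 19r^2, so

    ∬_D (19x^2 + 19y^2) dA = ∫_{0}^{π} ∫_{0}^{7} (19r^2) · r dr dθ.

Inner integral (in r): ∫_{0}^{7} (19r^2) · r dr = 45619/4.

Outer integral (in θ): ∫_{0}^{π} (45619/4) dθ = 45619π/4.

Therefore ∬_D (19x^2 + 19y^2) dA = 45619π/4.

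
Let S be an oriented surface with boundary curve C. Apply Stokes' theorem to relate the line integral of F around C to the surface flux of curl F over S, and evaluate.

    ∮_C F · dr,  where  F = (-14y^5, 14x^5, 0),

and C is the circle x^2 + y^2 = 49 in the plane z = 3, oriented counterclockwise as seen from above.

Let S be the flat disk x^2 + y^2 ≤ 49 in the plane z = 3, with upward unit normal n̂ = ẑ. By Stokes' theorem,

    ∮_C F · dr = ∬_S (∇ × F) · n̂ dS = ∬_D (curl F)_z dA,

where D is the disk x^2 + y^2 ≤ 49.

Compute the curl of F = (-14y^5, 14x^5, 0):
    (∇ × F)_x = ∂F_z/∂y - ∂F_y/∂z = 0,
    (∇ × F)_y = ∂F_x/∂z - ∂F_z/∂x = 0,
    (∇ × F)_z = ∂F_y/∂x - ∂F_x/∂y = 70x^4 + 70y^4.

On z = 3, (curl F)_z = 70x^4 + 70y^4.

Convert to polar (x = r cos θ, y = r sin θ, dA = r dr dθ); the integrand becomes 70r^4(sin(θ)^4 + cos(θ)^4), so

    ∬_D (curl F)_z dA = ∫_0^{2π} ∫_0^{7} (70r^4(sin(θ)^4 + cos(θ)^4)) · r dr dθ.

Inner (r from 0 to 7): 4117715sin(θ)^4/3 + 4117715cos(θ)^4/3.
Outer (θ from 0 to 2π): 4117715π/2.

Therefore ∮_C F · dr = 4117715π/2.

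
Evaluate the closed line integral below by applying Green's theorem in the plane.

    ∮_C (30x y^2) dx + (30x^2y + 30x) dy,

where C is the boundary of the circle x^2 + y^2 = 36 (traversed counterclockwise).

Green's theorem converts the closed line integral into a double integral over the enclosed region D:

    ∮_C P dx + Q dy = ∬_D (∂Q/∂x - ∂P/∂y) dA.

Here P = 30x y^2, Q = 30x^2y + 30x, so

    ∂Q/∂x = 60x y + 30,    ∂P/∂y = 60x y,
    ∂Q/∂x - ∂P/∂y = 30.

D is the region x^2 + y^2 ≤ 36. Evaluating the double integral:

In polar coordinates (x = r cos θ, y = r sin θ, dA = r dr dθ) the integrand becomes 30, so

    ∬_D (30) dA = ∫_0^{2π} ∫_0^{6} (30) · r dr dθ.

Inner (r from 0 to 6): 540.
Outer (θ from 0 to 2π): 1080π.

Therefore ∮_C P dx + Q dy = 1080π.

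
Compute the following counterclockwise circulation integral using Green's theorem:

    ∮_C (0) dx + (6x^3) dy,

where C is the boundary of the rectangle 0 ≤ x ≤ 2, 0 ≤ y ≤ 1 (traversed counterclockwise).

Green's theorem converts the closed line integral into a double integral over the enclosed region D:

    ∮_C P dx + Q dy = ∬_D (∂Q/∂x - ∂P/∂y) dA.

Here P = 0, Q = 6x^3, so

    ∂Q/∂x = 18x^2,    ∂P/∂y = 0,
    ∂Q/∂x - ∂P/∂y = 18x^2.

D is the region 0 ≤ x ≤ 2, 0 ≤ y ≤ 1. Evaluating the double integral:

    ∬_D (18x^2) dA = ∫_0^{2} ∫_0^{1} (18x^2) dy dx.

Inner (y from 0 to 1): 18x^2.
Outer (x from 0 to 2): 48.

Therefore ∮_C P dx + Q dy = 48.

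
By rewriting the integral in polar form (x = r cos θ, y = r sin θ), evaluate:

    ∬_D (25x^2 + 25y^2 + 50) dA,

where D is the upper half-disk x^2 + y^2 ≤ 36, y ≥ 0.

The region D is 0 ≤ r ≤ 6, 0 ≤ θ ≤ π in polar coordinates, where x = r cos(θ), y = r sin(θ), and dA = r dr dθ.

Under the substitution, the integrand becomes 25r^2 + 50, so

    ∬_D (25x^2 + 25y^2 + 50) dA = ∫_{0}^{π} ∫_{0}^{6} (25r^2 + 50) · r dr dθ.

Inner integral (in r): ∫_{0}^{6} (25r^2 + 50) · r dr = 9000.

Outer integral (in θ): ∫_{0}^{π} (9000) dθ = 9000π.

Therefore ∬_D (25x^2 + 25y^2 + 50) dA = 9000π.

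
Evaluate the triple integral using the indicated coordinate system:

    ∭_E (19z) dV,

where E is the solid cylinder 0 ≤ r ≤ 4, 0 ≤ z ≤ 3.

In cylindrical coordinates, x = r cos(θ), y = r sin(θ), z = z, and dV = r dr dθ dz.

The integrand becomes 19z, so

    ∭_E (19z) dV = ∫_{0}^{2π} ∫_{0}^{4} ∫_{0}^{3} (19z) · r dz dr dθ.

Inner (z): 171r/2.
Middle (r from 0 to 4): 684.
Outer (θ): 1368π.

Therefore the triple integral equals 1368π.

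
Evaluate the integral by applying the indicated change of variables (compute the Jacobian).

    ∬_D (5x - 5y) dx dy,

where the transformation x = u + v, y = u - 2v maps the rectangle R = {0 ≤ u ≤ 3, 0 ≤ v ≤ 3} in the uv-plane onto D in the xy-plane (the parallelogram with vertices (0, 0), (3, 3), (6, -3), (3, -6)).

Compute the Jacobian determinant of (x, y) with respect to (u, v):

    ∂(x,y)/∂(u,v) = | 1  1 | = (1)(-2) - (1)(1) = -3.
                   | 1  -2 |

Its absolute value is |J| = 3 (the area scaling factor).

Substituting x = u + v, y = u - 2v into the integrand,

    5x - 5y → 15v,

so the integral becomes

    ∬_R (15v) · |J| du dv = ∫_0^3 ∫_0^3 (45v) dv du.

Inner (v): 405/2.
Outer (u): 1215/2.

Therefore ∬_D (5x - 5y) dx dy = 1215/2.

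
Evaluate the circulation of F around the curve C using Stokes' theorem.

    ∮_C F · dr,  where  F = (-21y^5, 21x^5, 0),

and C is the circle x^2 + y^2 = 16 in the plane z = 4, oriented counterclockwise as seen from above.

Let S be the flat disk x^2 + y^2 ≤ 16 in the plane z = 4, with upward unit normal n̂ = ẑ. By Stokes' theorem,

    ∮_C F · dr = ∬_S (∇ × F) · n̂ dS = ∬_D (curl F)_z dA,

where D is the disk x^2 + y^2 ≤ 16.

Compute the curl of F = (-21y^5, 21x^5, 0):
    (∇ × F)_x = ∂F_z/∂y - ∂F_y/∂z = 0,
    (∇ × F)_y = ∂F_x/∂z - ∂F_z/∂x = 0,
    (∇ × F)_z = ∂F_y/∂x - ∂F_x/∂y = 105x^4 + 105y^4.

On z = 4, (curl F)_z = 105x^4 + 105y^4.

Convert to polar (x = r cos θ, y = r sin θ, dA = r dr dθ); the integrand becomes 105r^4(sin(θ)^4 + cos(θ)^4), so

    ∬_D (curl F)_z dA = ∫_0^{2π} ∫_0^{4} (105r^4(sin(θ)^4 + cos(θ)^4)) · r dr dθ.

Inner (r from 0 to 4): 71680sin(θ)^4 + 71680cos(θ)^4.
Outer (θ from 0 to 2π): 107520π.

Therefore ∮_C F · dr = 107520π.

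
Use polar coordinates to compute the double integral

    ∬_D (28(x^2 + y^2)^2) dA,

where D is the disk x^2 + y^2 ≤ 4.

The region D is 0 ≤ r ≤ 2, 0 ≤ θ ≤ 2π in polar coordinates, where x = r cos(θ), y = r sin(θ), and dA = r dr dθ.

Under the substitution, the integrand becomes 28r^4, so

    ∬_D (28(x^2 + y^2)^2) dA = ∫_{0}^{2π} ∫_{0}^{2} (28r^4) · r dr dθ.

Inner integral (in r): ∫_{0}^{2} (28r^4) · r dr = 896/3.

Outer integral (in θ): ∫_{0}^{2π} (896/3) dθ = 1792π/3.

Therefore ∬_D (28(x^2 + y^2)^2) dA = 1792π/3.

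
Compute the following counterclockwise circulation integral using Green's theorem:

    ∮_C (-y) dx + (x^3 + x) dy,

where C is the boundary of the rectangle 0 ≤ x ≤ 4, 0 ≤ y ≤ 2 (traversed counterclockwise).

Green's theorem converts the closed line integral into a double integral over the enclosed region D:

    ∮_C P dx + Q dy = ∬_D (∂Q/∂x - ∂P/∂y) dA.

Here P = -y, Q = x^3 + x, so

    ∂Q/∂x = 3x^2 + 1,    ∂P/∂y = -1,
    ∂Q/∂x - ∂P/∂y = 3x^2 + 2.

D is the region 0 ≤ x ≤ 4, 0 ≤ y ≤ 2. Evaluating the double integral:

    ∬_D (3x^2 + 2) dA = ∫_0^{4} ∫_0^{2} (3x^2 + 2) dy dx.

Inner (y from 0 to 2): 6x^2 + 4.
Outer (x from 0 to 4): 144.

Therefore ∮_C P dx + Q dy = 144.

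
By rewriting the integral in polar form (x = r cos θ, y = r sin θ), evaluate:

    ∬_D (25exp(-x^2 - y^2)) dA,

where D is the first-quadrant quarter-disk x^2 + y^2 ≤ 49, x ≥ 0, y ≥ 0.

The region D is 0 ≤ r ≤ 7, 0 ≤ θ ≤ π/2 in polar coordinates, where x = r cos(θ), y = r sin(θ), and dA = r dr dθ.

Under the substitution, the integrand becomes 25exp(-r^2), so

    ∬_D (25exp(-x^2 - y^2)) dA = ∫_{0}^{π/2} ∫_{0}^{7} (25exp(-r^2)) · r dr dθ.

Inner integral (in r): ∫_{0}^{7} (25exp(-r^2)) · r dr = 25/2 - 25exp(-49)/2.

Outer integral (in θ): ∫_{0}^{π/2} (25/2 - 25exp(-49)/2) dθ = -25π (1 - exp(49))exp(-49)/4.

Therefore ∬_D (25exp(-x^2 - y^2)) dA = -25π (1 - exp(49))exp(-49)/4.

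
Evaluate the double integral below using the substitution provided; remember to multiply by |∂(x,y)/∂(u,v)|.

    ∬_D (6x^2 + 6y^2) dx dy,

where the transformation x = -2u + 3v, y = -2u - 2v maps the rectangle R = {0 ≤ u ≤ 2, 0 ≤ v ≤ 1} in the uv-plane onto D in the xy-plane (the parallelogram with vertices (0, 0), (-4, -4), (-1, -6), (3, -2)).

Compute the Jacobian determinant of (x, y) with respect to (u, v):

    ∂(x,y)/∂(u,v) = | -2  3 | = (-2)(-2) - (3)(-2) = 10.
                   | -2  -2 |

Its absolute value is |J| = 10 (the area scaling factor).

Substituting x = -2u + 3v, y = -2u - 2v into the integrand,

    6x^2 + 6y^2 → 48u^2 - 24u v + 78v^2,

so the integral becomes

    ∬_R (48u^2 - 24u v + 78v^2) · |J| du dv = ∫_0^2 ∫_0^1 (480u^2 - 240u v + 780v^2) dv du.

Inner (v): 480u^2 - 120u + 260.
Outer (u): 1560.

Therefore ∬_D (6x^2 + 6y^2) dx dy = 1560.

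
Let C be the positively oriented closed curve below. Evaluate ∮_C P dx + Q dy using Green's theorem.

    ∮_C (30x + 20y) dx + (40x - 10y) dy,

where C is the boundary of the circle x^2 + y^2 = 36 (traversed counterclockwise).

Green's theorem converts the closed line integral into a double integral over the enclosed region D:

    ∮_C P dx + Q dy = ∬_D (∂Q/∂x - ∂P/∂y) dA.

Here P = 30x + 20y, Q = 40x - 10y, so

    ∂Q/∂x = 40,    ∂P/∂y = 20,
    ∂Q/∂x - ∂P/∂y = 20.

D is the region x^2 + y^2 ≤ 36. Evaluating the double integral:

In polar coordinates (x = r cos θ, y = r sin θ, dA = r dr dθ) the integrand becomes 20, so

    ∬_D (20) dA = ∫_0^{2π} ∫_0^{6} (20) · r dr dθ.

Inner (r from 0 to 6): 360.
Outer (θ from 0 to 2π): 720π.

Therefore ∮_C P dx + Q dy = 720π.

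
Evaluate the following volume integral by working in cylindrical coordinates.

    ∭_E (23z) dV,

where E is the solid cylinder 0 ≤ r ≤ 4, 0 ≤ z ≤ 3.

In cylindrical coordinates, x = r cos(θ), y = r sin(θ), z = z, and dV = r dr dθ dz.

The integrand becomes 23z, so

    ∭_E (23z) dV = ∫_{0}^{2π} ∫_{0}^{4} ∫_{0}^{3} (23z) · r dz dr dθ.

Inner (z): 207r/2.
Middle (r from 0 to 4): 828.
Outer (θ): 1656π.

Therefore the triple integral equals 1656π.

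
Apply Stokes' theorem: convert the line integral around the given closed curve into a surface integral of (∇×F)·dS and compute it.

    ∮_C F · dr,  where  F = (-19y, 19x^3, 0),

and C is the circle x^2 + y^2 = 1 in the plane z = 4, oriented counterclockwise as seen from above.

Let S be the flat disk x^2 + y^2 ≤ 1 in the plane z = 4, with upward unit normal n̂ = ẑ. By Stokes' theorem,

    ∮_C F · dr = ∬_S (∇ × F) · n̂ dS = ∬_D (curl F)_z dA,

where D is the disk x^2 + y^2 ≤ 1.

Compute the curl of F = (-19y, 19x^3, 0):
    (∇ × F)_x = ∂F_z/∂y - ∂F_y/∂z = 0,
    (∇ × F)_y = ∂F_x/∂z - ∂F_z/∂x = 0,
    (∇ × F)_z = ∂F_y/∂x - ∂F_x/∂y = 57x^2 + 19.

On z = 4, (curl F)_z = 57x^2 + 19.

Convert to polar (x = r cos θ, y = r sin θ, dA = r dr dθ); the integrand becomes 57r^2cos(θ)^2 + 19, so

    ∬_D (curl F)_z dA = ∫_0^{2π} ∫_0^{1} (57r^2cos(θ)^2 + 19) · r dr dθ.

Inner (r from 0 to 1): 57cos(θ)^2/4 + 19/2.
Outer (θ from 0 to 2π): 133π/4.

Therefore ∮_C F · dr = 133π/4.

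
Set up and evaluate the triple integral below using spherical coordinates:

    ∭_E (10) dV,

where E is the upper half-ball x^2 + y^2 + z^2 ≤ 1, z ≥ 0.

In spherical coordinates, x = ρ sin(φ) cos(θ), y = ρ sin(φ) sin(θ), z = ρ cos(φ), and dV = ρ^2 sin(φ) dρ dφ dθ.

The integrand becomes 10, so

    ∭_E (10) dV = ∫_{0}^{2π} ∫_{0}^{π/2} ∫_{0}^{1} (10) · ρ^2 sin(φ) dρ dφ dθ.

Inner (ρ): 10sin(φ)/3.
Middle (φ): 10/3.
Outer (θ): 20π/3.

Therefore the triple integral equals 20π/3.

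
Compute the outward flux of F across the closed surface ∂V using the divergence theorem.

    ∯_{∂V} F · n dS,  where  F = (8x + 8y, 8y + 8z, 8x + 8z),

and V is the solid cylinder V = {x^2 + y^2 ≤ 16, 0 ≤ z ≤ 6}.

By the divergence theorem,

    ∯_{∂V} F · n dS = ∭_V (∇ · F) dV.

Compute the divergence:
    ∇ · F = ∂F_x/∂x + ∂F_y/∂y + ∂F_z/∂z = 8 + 8 + 8 = 24.

In cylindrical coordinates, x = r cos(θ), y = r sin(θ), z = z, dV = r dr dθ dz, with 0 ≤ r ≤ 4, 0 ≤ θ ≤ 2π, 0 ≤ z ≤ 6.

The integrand, after substitution and multiplying by the volume element, becomes (24) · r, so

    ∭_V (∇·F) dV = ∫_0^{2π} ∫_0^{4} ∫_0^{6} (24) · r dz dr dθ.

Inner (z from 0 to 6): 144r.
Middle (r from 0 to 4): 1152.
Outer (θ from 0 to 2π): 2304π.

Therefore ∯_{∂V} F · n dS = 2304π.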